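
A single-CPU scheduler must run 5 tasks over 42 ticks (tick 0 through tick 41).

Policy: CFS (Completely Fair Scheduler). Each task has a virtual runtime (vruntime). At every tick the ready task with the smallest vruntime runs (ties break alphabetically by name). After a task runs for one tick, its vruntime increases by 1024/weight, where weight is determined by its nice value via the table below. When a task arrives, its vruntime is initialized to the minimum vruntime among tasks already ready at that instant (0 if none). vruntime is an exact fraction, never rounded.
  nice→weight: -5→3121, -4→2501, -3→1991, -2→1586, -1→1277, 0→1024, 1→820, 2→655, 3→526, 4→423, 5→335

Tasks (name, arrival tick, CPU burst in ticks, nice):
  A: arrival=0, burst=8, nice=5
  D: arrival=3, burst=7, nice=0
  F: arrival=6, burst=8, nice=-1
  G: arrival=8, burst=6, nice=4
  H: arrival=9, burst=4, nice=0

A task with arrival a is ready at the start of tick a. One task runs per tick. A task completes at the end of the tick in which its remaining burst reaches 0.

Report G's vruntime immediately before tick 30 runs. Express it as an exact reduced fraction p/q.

vruntime(G, start of tick 30) = 3918674122/180957285

t=0: vr[A=0] → run A
t=1: vr[A=1024/335] → run A
t=2: vr[A=2048/335] → run A
t=3: vr[A=3072/335 D=3072/335] → run A
t=4: vr[A=4096/335 D=3072/335] → run D
t=5: vr[A=4096/335 D=3407/335] → run D
t=6: vr[A=4096/335 D=3742/335 F=3742/335] → run D
t=7: vr[A=4096/335 D=4077/335 F=3742/335] → run F
t=8: vr[A=4096/335 D=4077/335 F=5121574/427795 G=5121574/427795] → run F
t=9: vr[A=4096/335 D=4077/335 F=5464614/427795 G=5121574/427795 H=5121574/427795] → run G
t=10: vr[A=4096/335 D=4077/335 F=5464614/427795 G=2604487882/180957285 H=5121574/427795] → run H
t=11: vr[A=4096/335 D=4077/335 F=5464614/427795 G=2604487882/180957285 H=5549369/427795] → run D
t=12: vr[A=4096/335 D=4412/335 F=5464614/427795 G=2604487882/180957285 H=5549369/427795] → run A
t=13: vr[A=1024/67 D=4412/335 F=5464614/427795 G=2604487882/180957285 H=5549369/427795] → run F
t=14: vr[A=1024/67 D=4412/335 F=5807654/427795 G=2604487882/180957285 H=5549369/427795] → run H
t=15: vr[A=1024/67 D=4412/335 F=5807654/427795 G=2604487882/180957285 H=5977164/427795] → run D
t=16: vr[A=1024/67 D=4747/335 F=5807654/427795 G=2604487882/180957285 H=5977164/427795] → run F
t=17: vr[A=1024/67 D=4747/335 F=6150694/427795 G=2604487882/180957285 H=5977164/427795] → run H
t=18: vr[A=1024/67 D=4747/335 F=6150694/427795 G=2604487882/180957285 H=6404959/427795] → run D
t=19: vr[A=1024/67 D=5082/335 F=6150694/427795 G=2604487882/180957285 H=6404959/427795] → run F
t=20: vr[A=1024/67 D=5082/335 F=6493734/427795 G=2604487882/180957285 H=6404959/427795] → run G
t=21: vr[A=1024/67 D=5082/335 F=6493734/427795 G=3042549962/180957285 H=6404959/427795] → run H
t=22: vr[A=1024/67 D=5082/335 F=6493734/427795 G=3042549962/180957285] → run D
t=23: vr[A=1024/67 F=6493734/427795 G=3042549962/180957285] → run F
t=24: vr[A=1024/67 F=6836774/427795 G=3042549962/180957285] → run A
t=25: vr[A=6144/335 F=6836774/427795 G=3042549962/180957285] → run F
t=26: vr[A=6144/335 F=7179814/427795 G=3042549962/180957285] → run F
t=27: vr[A=6144/335 G=3042549962/180957285] → run G
t=28: vr[A=6144/335 G=1160204014/60319095] → run A
t=29: vr[A=7168/335 G=1160204014/60319095] → run G
t=30: vr[A=7168/335 G=3918674122/180957285] → run A
t=31: vr[G=3918674122/180957285] → run G
t=32: vr[G=4356736202/180957285] → run G
t=33: (idle)
t=34: (idle)
t=35: (idle)
t=36: (idle)
t=37: (idle)
t=38: (idle)
t=39: (idle)
t=40: (idle)
t=41: (idle)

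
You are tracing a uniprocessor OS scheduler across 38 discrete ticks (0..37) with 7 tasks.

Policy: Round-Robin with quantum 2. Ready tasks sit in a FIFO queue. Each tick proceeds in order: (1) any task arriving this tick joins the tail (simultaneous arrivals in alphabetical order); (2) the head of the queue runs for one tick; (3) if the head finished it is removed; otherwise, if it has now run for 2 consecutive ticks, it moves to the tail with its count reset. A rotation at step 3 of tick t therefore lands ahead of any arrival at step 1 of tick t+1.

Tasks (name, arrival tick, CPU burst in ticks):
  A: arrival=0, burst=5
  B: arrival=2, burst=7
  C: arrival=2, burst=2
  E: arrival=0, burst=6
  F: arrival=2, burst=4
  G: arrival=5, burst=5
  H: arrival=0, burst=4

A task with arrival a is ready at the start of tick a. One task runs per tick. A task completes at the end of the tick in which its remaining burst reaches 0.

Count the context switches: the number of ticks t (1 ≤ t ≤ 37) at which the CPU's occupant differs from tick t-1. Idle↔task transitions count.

t=0: queue=[A,E,H] q_used=0 → run A
t=1: queue=[A,E,H] q_used=1 → run A
t=2: queue=[E,H,A,B,C,F] q_used=0 → run E
t=3: queue=[E,H,A,B,C,F] q_used=1 → run E
t=4: queue=[H,A,B,C,F,E] q_used=0 → run H
t=5: queue=[H,A,B,C,F,E,G] q_used=1 → run H
t=6: queue=[A,B,C,F,E,G,H] q_used=0 → run A
t=7: queue=[A,B,C,F,E,G,H] q_used=1 → run A
t=8: queue=[B,C,F,E,G,H,A] q_used=0 → run B
t=9: queue=[B,C,F,E,G,H,A] q_used=1 → run B
t=10: queue=[C,F,E,G,H,A,B] q_used=0 → run C
t=11: queue=[C,F,E,G,H,A,B] q_used=1 → run C
t=12: queue=[F,E,G,H,A,B] q_used=0 → run F
t=13: queue=[F,E,G,H,A,B] q_used=1 → run F
t=14: queue=[E,G,H,A,B,F] q_used=0 → run E
t=15: queue=[E,G,H,A,B,F] q_used=1 → run E
t=16: queue=[G,H,A,B,F,E] q_used=0 → run G
t=17: queue=[G,H,A,B,F,E] q_used=1 → run G
t=18: queue=[H,A,B,F,E,G] q_used=0 → run H
t=19: queue=[H,A,B,F,E,G] q_used=1 → run H
t=20: queue=[A,B,F,E,G] q_used=0 → run A
t=21: queue=[B,F,E,G] q_used=0 → run B
t=22: queue=[B,F,E,G] q_used=1 → run B
t=23: queue=[F,E,G,B] q_used=0 → run F
t=24: queue=[F,E,G,B] q_used=1 → run F
t=25: queue=[E,G,B] q_used=0 → run E
t=26: queue=[E,G,B] q_used=1 → run E
t=27: queue=[G,B] q_used=0 → run G
t=28: queue=[G,B] q_used=1 → run G
t=29: queue=[B,G] q_used=0 → run B
t=30: queue=[B,G] q_used=1 → run B
t=31: queue=[G,B] q_used=0 → run G
t=32: queue=[B] q_used=0 → run B
t=33: (idle)
t=34: (idle)
t=35: (idle)
t=36: (idle)
t=37: (idle)

context switches = 18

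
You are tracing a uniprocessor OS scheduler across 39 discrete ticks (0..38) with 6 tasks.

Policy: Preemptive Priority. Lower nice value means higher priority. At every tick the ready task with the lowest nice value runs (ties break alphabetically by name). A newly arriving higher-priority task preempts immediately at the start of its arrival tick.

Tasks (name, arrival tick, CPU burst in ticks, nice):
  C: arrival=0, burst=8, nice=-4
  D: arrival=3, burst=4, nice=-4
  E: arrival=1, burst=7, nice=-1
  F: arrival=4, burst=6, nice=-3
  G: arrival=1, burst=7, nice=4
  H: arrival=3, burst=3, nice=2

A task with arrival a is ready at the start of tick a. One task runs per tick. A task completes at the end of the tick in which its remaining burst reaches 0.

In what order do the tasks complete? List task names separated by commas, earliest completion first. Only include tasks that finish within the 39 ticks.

t=0: ready={C} → run C
t=1: ready={C,E,G} → run C
t=2: ready={C,E,G} → run C
t=3: ready={C,D,E,G,H} → run C
t=4: ready={C,D,E,F,G,H} → run C
t=5: ready={C,D,E,F,G,H} → run C
t=6: ready={C,D,E,F,G,H} → run C
t=7: ready={C,D,E,F,G,H} → run C
t=8: ready={D,E,F,G,H} → run D
t=9: ready={D,E,F,G,H} → run D
t=10: ready={D,E,F,G,H} → run D
t=11: ready={D,E,F,G,H} → run D
t=12: ready={E,F,G,H} → run F
t=13: ready={E,F,G,H} → run F
t=14: ready={E,F,G,H} → run F
t=15: ready={E,F,G,H} → run F
t=16: ready={E,F,G,H} → run F
t=17: ready={E,F,G,H} → run F
t=18: ready={E,G,H} → run E
t=19: ready={E,G,H} → run E
t=20: ready={E,G,H} → run E
t=21: ready={E,G,H} → run E
t=22: ready={E,G,H} → run E
t=23: ready={E,G,H} → run E
t=24: ready={E,G,H} → run E
t=25: ready={G,H} → run H
t=26: ready={G,H} → run H
t=27: ready={G,H} → run H
t=28: ready={G} → run G
t=29: ready={G} → run G
t=30: ready={G} → run G
t=31: ready={G} → run G
t=32: ready={G} → run G
t=33: ready={G} → run G
t=34: ready={G} → run G
t=35: (idle)
t=36: (idle)
t=37: (idle)
t=38: (idle)

completion order = C, D, F, E, H, G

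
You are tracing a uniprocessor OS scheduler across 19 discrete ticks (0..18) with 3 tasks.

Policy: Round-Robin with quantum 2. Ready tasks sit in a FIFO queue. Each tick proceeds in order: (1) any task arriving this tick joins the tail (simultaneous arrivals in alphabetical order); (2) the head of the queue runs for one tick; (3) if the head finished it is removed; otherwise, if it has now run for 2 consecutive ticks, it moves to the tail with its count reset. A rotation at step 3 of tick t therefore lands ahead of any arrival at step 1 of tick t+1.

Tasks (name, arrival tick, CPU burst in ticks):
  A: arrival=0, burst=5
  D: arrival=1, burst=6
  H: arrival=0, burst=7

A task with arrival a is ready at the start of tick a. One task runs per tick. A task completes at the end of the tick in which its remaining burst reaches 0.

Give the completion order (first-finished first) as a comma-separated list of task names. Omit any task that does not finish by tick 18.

t=0: queue=[A,H] q_used=0 → run A
t=1: queue=[A,H,D] q_used=1 → run A
t=2: queue=[H,D,A] q_used=0 → run H
t=3: queue=[H,D,A] q_used=1 → run H
t=4: queue=[D,A,H] q_used=0 → run D
t=5: queue=[D,A,H] q_used=1 → run D
t=6: queue=[A,H,D] q_used=0 → run A
t=7: queue=[A,H,D] q_used=1 → run A
t=8: queue=[H,D,A] q_used=0 → run H
t=9: queue=[H,D,A] q_used=1 → run H
t=10: queue=[D,A,H] q_used=0 → run D
t=11: queue=[D,A,H] q_used=1 → run D
t=12: queue=[A,H,D] q_used=0 → run A
t=13: queue=[H,D] q_used=0 → run H
t=14: queue=[H,D] q_used=1 → run H
t=15: queue=[D,H] q_used=0 → run D
t=16: queue=[D,H] q_used=1 → run D
t=17: queue=[H] q_used=0 → run H
t=18: (idle)

completion order = A, D, H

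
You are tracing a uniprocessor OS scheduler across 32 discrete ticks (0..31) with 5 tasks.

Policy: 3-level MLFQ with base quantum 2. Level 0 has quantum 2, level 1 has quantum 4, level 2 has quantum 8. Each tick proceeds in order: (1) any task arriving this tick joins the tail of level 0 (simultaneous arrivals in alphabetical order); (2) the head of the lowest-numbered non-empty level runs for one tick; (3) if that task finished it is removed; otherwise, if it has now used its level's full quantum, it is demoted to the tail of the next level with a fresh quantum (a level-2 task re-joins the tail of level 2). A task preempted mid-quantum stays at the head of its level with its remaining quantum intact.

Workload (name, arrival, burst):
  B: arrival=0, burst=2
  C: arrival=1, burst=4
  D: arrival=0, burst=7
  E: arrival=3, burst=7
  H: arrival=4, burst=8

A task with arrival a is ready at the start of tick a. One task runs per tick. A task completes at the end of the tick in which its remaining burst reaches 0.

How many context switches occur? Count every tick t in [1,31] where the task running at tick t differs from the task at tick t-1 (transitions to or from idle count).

context switches = 12

t=0: L0/L1/L2 = BD/-/- → run B
t=1: L0/L1/L2 = BDC/-/- → run B
t=2: L0/L1/L2 = DC/-/- → run D
t=3: L0/L1/L2 = DCE/-/- → run D
t=4: L0/L1/L2 = CEH/D/- → run C
t=5: L0/L1/L2 = CEH/D/- → run C
t=6: L0/L1/L2 = EH/DC/- → run E
t=7: L0/L1/L2 = EH/DC/- → run E
t=8: L0/L1/L2 = H/DCE/- → run H
t=9: L0/L1/L2 = H/DCE/- → run H
t=10: L0/L1/L2 = -/DCEH/- → run D
t=11: L0/L1/L2 = -/DCEH/- → run D
t=12: L0/L1/L2 = -/DCEH/- → run D
t=13: L0/L1/L2 = -/DCEH/- → run D
t=14: L0/L1/L2 = -/CEH/D → run C
t=15: L0/L1/L2 = -/CEH/D → run C
t=16: L0/L1/L2 = -/EH/D → run E
t=17: L0/L1/L2 = -/EH/D → run E
t=18: L0/L1/L2 = -/EH/D → run E
t=19: L0/L1/L2 = -/EH/D → run E
t=20: L0/L1/L2 = -/H/DE → run H
t=21: L0/L1/L2 = -/H/DE → run H
t=22: L0/L1/L2 = -/H/DE → run H
t=23: L0/L1/L2 = -/H/DE → run H
t=24: L0/L1/L2 = -/-/DEH → run D
t=25: L0/L1/L2 = -/-/EH → run E
t=26: L0/L1/L2 = -/-/H → run H
t=27: L0/L1/L2 = -/-/H → run H
t=28: (idle)
t=29: (idle)
t=30: (idle)
t=31: (idle)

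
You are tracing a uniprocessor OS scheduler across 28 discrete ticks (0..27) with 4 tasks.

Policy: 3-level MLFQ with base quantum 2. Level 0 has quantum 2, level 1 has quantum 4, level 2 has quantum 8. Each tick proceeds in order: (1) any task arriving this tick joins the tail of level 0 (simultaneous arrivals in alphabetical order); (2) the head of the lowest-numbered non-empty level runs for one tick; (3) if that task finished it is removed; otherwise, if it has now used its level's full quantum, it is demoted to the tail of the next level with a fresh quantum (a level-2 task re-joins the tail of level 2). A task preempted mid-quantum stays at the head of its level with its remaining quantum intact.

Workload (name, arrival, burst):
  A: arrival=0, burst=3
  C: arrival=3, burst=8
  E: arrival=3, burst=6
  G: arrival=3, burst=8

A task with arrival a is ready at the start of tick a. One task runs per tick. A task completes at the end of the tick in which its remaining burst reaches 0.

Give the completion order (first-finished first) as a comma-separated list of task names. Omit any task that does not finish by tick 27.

completion order = A, E, C, G

t=0: L0/L1/L2 = A/-/- → run A
t=1: L0/L1/L2 = A/-/- → run A
t=2: L0/L1/L2 = -/A/- → run A
t=3: L0/L1/L2 = CEG/-/- → run C
t=4: L0/L1/L2 = CEG/-/- → run C
t=5: L0/L1/L2 = EG/C/- → run E
t=6: L0/L1/L2 = EG/C/- → run E
t=7: L0/L1/L2 = G/CE/- → run G
t=8: L0/L1/L2 = G/CE/- → run G
t=9: L0/L1/L2 = -/CEG/- → run C
t=10: L0/L1/L2 = -/CEG/- → run C
t=11: L0/L1/L2 = -/CEG/- → run C
t=12: L0/L1/L2 = -/CEG/- → run C
t=13: L0/L1/L2 = -/EG/C → run E
t=14: L0/L1/L2 = -/EG/C → run E
t=15: L0/L1/L2 = -/EG/C → run E
t=16: L0/L1/L2 = -/EG/C → run E
t=17: L0/L1/L2 = -/G/C → run G
t=18: L0/L1/L2 = -/G/C → run G
t=19: L0/L1/L2 = -/G/C → run G
t=20: L0/L1/L2 = -/G/C → run G
t=21: L0/L1/L2 = -/-/CG → run C
t=22: L0/L1/L2 = -/-/CG → run C
t=23: L0/L1/L2 = -/-/G → run G
t=24: L0/L1/L2 = -/-/G → run G
t=25: (idle)
t=26: (idle)
t=27: (idle)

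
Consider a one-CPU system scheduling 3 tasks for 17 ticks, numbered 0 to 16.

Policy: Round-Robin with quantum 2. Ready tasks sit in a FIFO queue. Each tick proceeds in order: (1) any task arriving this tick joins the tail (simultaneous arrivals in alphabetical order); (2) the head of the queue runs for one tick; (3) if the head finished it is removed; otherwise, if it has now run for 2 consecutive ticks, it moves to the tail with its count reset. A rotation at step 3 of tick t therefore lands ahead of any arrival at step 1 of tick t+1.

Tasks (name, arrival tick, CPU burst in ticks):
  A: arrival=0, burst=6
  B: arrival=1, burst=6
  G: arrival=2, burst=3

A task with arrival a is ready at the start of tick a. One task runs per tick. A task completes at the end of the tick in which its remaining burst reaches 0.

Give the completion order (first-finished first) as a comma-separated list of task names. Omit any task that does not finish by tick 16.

completion order = A, G, B

t=0: queue=[A] q_used=0 → run A
t=1: queue=[A,B] q_used=1 → run A
t=2: queue=[B,A,G] q_used=0 → run B
t=3: queue=[B,A,G] q_used=1 → run B
t=4: queue=[A,G,B] q_used=0 → run A
t=5: queue=[A,G,B] q_used=1 → run A
t=6: queue=[G,B,A] q_used=0 → run G
t=7: queue=[G,B,A] q_used=1 → run G
t=8: queue=[B,A,G] q_used=0 → run B
t=9: queue=[B,A,G] q_used=1 → run B
t=10: queue=[A,G,B] q_used=0 → run A
t=11: queue=[A,G,B] q_used=1 → run A
t=12: queue=[G,B] q_used=0 → run G
t=13: queue=[B] q_used=0 → run B
t=14: queue=[B] q_used=1 → run B
t=15: (idle)
t=16: (idle)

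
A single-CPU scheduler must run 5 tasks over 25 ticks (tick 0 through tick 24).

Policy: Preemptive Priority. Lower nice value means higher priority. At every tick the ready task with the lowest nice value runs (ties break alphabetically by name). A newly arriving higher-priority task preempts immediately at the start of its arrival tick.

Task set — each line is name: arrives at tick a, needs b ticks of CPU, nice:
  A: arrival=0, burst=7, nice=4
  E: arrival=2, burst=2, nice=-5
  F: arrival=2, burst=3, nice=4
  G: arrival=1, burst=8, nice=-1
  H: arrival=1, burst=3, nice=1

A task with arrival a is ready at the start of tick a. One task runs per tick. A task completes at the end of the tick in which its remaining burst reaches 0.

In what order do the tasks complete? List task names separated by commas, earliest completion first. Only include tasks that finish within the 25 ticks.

t=0: ready={A} → run A
t=1: ready={A,G,H} → run G
t=2: ready={A,E,F,G,H} → run E
t=3: ready={A,E,F,G,H} → run E
t=4: ready={A,F,G,H} → run G
t=5: ready={A,F,G,H} → run G
t=6: ready={A,F,G,H} → run G
t=7: ready={A,F,G,H} → run G
t=8: ready={A,F,G,H} → run G
t=9: ready={A,F,G,H} → run G
t=10: ready={A,F,G,H} → run G
t=11: ready={A,F,H} → run H
t=12: ready={A,F,H} → run H
t=13: ready={A,F,H} → run H
t=14: ready={A,F} → run A
t=15: ready={A,F} → run A
t=16: ready={A,F} → run A
t=17: ready={A,F} → run A
t=18: ready={A,F} → run A
t=19: ready={A,F} → run A
t=20: ready={F} → run F
t=21: ready={F} → run F
t=22: ready={F} → run F
t=23: (idle)
t=24: (idle)

completion order = E, G, H, A, F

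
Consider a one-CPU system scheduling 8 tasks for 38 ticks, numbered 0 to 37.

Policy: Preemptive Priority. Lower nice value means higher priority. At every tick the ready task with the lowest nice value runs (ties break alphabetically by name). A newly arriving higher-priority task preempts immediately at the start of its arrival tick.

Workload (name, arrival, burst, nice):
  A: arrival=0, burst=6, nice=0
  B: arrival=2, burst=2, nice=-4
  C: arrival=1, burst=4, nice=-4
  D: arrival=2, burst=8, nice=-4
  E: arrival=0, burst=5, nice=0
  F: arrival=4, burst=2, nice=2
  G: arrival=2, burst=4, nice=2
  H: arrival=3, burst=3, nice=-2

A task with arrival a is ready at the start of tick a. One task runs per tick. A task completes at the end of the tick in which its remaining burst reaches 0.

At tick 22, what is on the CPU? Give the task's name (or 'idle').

t=0: ready={A,E} → run A
t=1: ready={A,C,E} → run C
t=2: ready={A,B,C,D,E,G} → run B
t=3: ready={A,B,C,D,E,G,H} → run B
t=4: ready={A,C,D,E,F,G,H} → run C
t=5: ready={A,C,D,E,F,G,H} → run C
t=6: ready={A,C,D,E,F,G,H} → run C
t=7: ready={A,D,E,F,G,H} → run D
t=8: ready={A,D,E,F,G,H} → run D
t=9: ready={A,D,E,F,G,H} → run D
t=10: ready={A,D,E,F,G,H} → run D
t=11: ready={A,D,E,F,G,H} → run D
t=12: ready={A,D,E,F,G,H} → run D
t=13: ready={A,D,E,F,G,H} → run D
t=14: ready={A,D,E,F,G,H} → run D
t=15: ready={A,E,F,G,H} → run H
t=16: ready={A,E,F,G,H} → run H
t=17: ready={A,E,F,G,H} → run H
t=18: ready={A,E,F,G} → run A
t=19: ready={A,E,F,G} → run A
t=20: ready={A,E,F,G} → run A
t=21: ready={A,E,F,G} → run A
t=22: ready={A,E,F,G} → run A
t=23: ready={E,F,G} → run E
t=24: ready={E,F,G} → run E
t=25: ready={E,F,G} → run E
t=26: ready={E,F,G} → run E
t=27: ready={E,F,G} → run E
t=28: ready={F,G} → run F
t=29: ready={F,G} → run F
t=30: ready={G} → run G
t=31: ready={G} → run G
t=32: ready={G} → run G
t=33: ready={G} → run G
t=34: (idle)
t=35: (idle)
t=36: (idle)
t=37: (idle)

running at tick 22 = A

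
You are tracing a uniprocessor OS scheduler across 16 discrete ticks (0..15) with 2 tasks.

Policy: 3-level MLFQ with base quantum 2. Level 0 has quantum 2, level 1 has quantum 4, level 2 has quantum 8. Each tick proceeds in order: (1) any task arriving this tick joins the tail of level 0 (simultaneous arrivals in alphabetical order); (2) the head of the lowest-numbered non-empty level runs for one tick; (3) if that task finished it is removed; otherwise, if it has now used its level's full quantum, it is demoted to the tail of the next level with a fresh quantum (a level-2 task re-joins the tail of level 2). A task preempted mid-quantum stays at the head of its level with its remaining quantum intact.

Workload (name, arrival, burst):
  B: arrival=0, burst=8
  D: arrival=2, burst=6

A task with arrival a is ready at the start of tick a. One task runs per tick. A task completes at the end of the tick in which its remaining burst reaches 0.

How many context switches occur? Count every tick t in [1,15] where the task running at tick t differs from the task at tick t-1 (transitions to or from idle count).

t=0: L0/L1/L2 = B/-/- → run B
t=1: L0/L1/L2 = B/-/- → run B
t=2: L0/L1/L2 = D/B/- → run D
t=3: L0/L1/L2 = D/B/- → run D
t=4: L0/L1/L2 = -/BD/- → run B
t=5: L0/L1/L2 = -/BD/- → run B
t=6: L0/L1/L2 = -/BD/- → run B
t=7: L0/L1/L2 = -/BD/- → run B
t=8: L0/L1/L2 = -/D/B → run D
t=9: L0/L1/L2 = -/D/B → run D
t=10: L0/L1/L2 = -/D/B → run D
t=11: L0/L1/L2 = -/D/B → run D
t=12: L0/L1/L2 = -/-/B → run B
t=13: L0/L1/L2 = -/-/B → run B
t=14: (idle)
t=15: (idle)

context switches = 5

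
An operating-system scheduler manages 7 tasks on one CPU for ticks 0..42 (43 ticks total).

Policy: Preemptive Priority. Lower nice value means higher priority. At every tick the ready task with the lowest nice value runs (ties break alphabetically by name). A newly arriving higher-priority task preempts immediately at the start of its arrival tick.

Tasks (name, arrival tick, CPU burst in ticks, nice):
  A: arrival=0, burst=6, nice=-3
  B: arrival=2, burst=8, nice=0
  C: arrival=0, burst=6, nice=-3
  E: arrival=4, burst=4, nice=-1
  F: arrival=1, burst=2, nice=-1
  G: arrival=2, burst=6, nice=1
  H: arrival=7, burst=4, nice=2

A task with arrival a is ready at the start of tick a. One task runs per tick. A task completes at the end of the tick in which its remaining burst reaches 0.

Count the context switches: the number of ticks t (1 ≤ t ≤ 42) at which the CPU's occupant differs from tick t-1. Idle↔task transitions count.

context switches = 7

t=0: ready={A,C} → run A
t=1: ready={A,C,F} → run A
t=2: ready={A,B,C,F,G} → run A
t=3: ready={A,B,C,F,G} → run A
t=4: ready={A,B,C,E,F,G} → run A
t=5: ready={A,B,C,E,F,G} → run A
t=6: ready={B,C,E,F,G} → run C
t=7: ready={B,C,E,F,G,H} → run C
t=8: ready={B,C,E,F,G,H} → run C
t=9: ready={B,C,E,F,G,H} → run C
t=10: ready={B,C,E,F,G,H} → run C
t=11: ready={B,C,E,F,G,H} → run C
t=12: ready={B,E,F,G,H} → run E
t=13: ready={B,E,F,G,H} → run E
t=14: ready={B,E,F,G,H} → run E
t=15: ready={B,E,F,G,H} → run E
t=16: ready={B,F,G,H} → run F
t=17: ready={B,F,G,H} → run F
t=18: ready={B,G,H} → run B
t=19: ready={B,G,H} → run B
t=20: ready={B,G,H} → run B
t=21: ready={B,G,H} → run B
t=22: ready={B,G,H} → run B
t=23: ready={B,G,H} → run B
t=24: ready={B,G,H} → run B
t=25: ready={B,G,H} → run B
t=26: ready={G,H} → run G
t=27: ready={G,H} → run G
t=28: ready={G,H} → run G
t=29: ready={G,H} → run G
t=30: ready={G,H} → run G
t=31: ready={G,H} → run G
t=32: ready={H} → run H
t=33: ready={H} → run H
t=34: ready={H} → run H
t=35: ready={H} → run H
t=36: (idle)
t=37: (idle)
t=38: (idle)
t=39: (idle)
t=40: (idle)
t=41: (idle)
t=42: (idle)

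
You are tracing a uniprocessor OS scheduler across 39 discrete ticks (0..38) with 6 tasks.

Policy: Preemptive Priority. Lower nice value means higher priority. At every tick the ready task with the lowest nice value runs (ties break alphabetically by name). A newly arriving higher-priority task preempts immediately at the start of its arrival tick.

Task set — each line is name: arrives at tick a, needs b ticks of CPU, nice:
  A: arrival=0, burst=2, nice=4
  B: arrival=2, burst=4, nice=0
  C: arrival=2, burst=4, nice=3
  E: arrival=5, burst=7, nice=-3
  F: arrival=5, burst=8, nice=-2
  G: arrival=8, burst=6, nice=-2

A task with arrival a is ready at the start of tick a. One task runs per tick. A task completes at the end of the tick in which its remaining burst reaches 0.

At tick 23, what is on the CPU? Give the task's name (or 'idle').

running at tick 23 = G

t=0: ready={A} → run A
t=1: ready={A} → run A
t=2: ready={B,C} → run B
t=3: ready={B,C} → run B
t=4: ready={B,C} → run B
t=5: ready={B,C,E,F} → run E
t=6: ready={B,C,E,F} → run E
t=7: ready={B,C,E,F} → run E
t=8: ready={B,C,E,F,G} → run E
t=9: ready={B,C,E,F,G} → run E
t=10: ready={B,C,E,F,G} → run E
t=11: ready={B,C,E,F,G} → run E
t=12: ready={B,C,F,G} → run F
t=13: ready={B,C,F,G} → run F
t=14: ready={B,C,F,G} → run F
t=15: ready={B,C,F,G} → run F
t=16: ready={B,C,F,G} → run F
t=17: ready={B,C,F,G} → run F
t=18: ready={B,C,F,G} → run F
t=19: ready={B,C,F,G} → run F
t=20: ready={B,C,G} → run G
t=21: ready={B,C,G} → run G
t=22: ready={B,C,G} → run G
t=23: ready={B,C,G} → run G
t=24: ready={B,C,G} → run G
t=25: ready={B,C,G} → run G
t=26: ready={B,C} → run B
t=27: ready={C} → run C
t=28: ready={C} → run C
t=29: ready={C} → run C
t=30: ready={C} → run C
t=31: (idle)
t=32: (idle)
t=33: (idle)
t=34: (idle)
t=35: (idle)
t=36: (idle)
t=37: (idle)
t=38: (idle)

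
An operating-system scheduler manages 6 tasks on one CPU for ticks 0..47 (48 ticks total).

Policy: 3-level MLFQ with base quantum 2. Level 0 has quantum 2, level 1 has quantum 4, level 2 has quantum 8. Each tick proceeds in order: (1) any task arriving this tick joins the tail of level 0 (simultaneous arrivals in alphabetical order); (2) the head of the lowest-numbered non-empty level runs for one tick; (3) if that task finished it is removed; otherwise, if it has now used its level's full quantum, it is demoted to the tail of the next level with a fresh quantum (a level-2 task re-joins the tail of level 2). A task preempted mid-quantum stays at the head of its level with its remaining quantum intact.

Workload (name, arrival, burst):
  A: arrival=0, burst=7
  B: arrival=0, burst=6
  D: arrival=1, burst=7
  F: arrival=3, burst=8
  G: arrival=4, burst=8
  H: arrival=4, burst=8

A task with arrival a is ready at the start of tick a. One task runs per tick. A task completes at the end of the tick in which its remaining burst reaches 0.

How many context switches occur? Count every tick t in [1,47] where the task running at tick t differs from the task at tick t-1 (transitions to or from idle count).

context switches = 17

t=0: L0/L1/L2 = AB/-/- → run A
t=1: L0/L1/L2 = ABD/-/- → run A
t=2: L0/L1/L2 = BD/A/- → run B
t=3: L0/L1/L2 = BDF/A/- → run B
t=4: L0/L1/L2 = DFGH/AB/- → run D
t=5: L0/L1/L2 = DFGH/AB/- → run D
t=6: L0/L1/L2 = FGH/ABD/- → run F
t=7: L0/L1/L2 = FGH/ABD/- → run F
t=8: L0/L1/L2 = GH/ABDF/- → run G
t=9: L0/L1/L2 = GH/ABDF/- → run G
t=10: L0/L1/L2 = H/ABDFG/- → run H
t=11: L0/L1/L2 = H/ABDFG/- → run H
t=12: L0/L1/L2 = -/ABDFGH/- → run A
t=13: L0/L1/L2 = -/ABDFGH/- → run A
t=14: L0/L1/L2 = -/ABDFGH/- → run A
t=15: L0/L1/L2 = -/ABDFGH/- → run A
t=16: L0/L1/L2 = -/BDFGH/A → run B
t=17: L0/L1/L2 = -/BDFGH/A → run B
t=18: L0/L1/L2 = -/BDFGH/A → run B
t=19: L0/L1/L2 = -/BDFGH/A → run B
t=20: L0/L1/L2 = -/DFGH/A → run D
t=21: L0/L1/L2 = -/DFGH/A → run D
t=22: L0/L1/L2 = -/DFGH/A → run D
t=23: L0/L1/L2 = -/DFGH/A → run D
t=24: L0/L1/L2 = -/FGH/AD → run F
t=25: L0/L1/L2 = -/FGH/AD → run F
t=26: L0/L1/L2 = -/FGH/AD → run F
t=27: L0/L1/L2 = -/FGH/AD → run F
t=28: L0/L1/L2 = -/GH/ADF → run G
t=29: L0/L1/L2 = -/GH/ADF → run G
t=30: L0/L1/L2 = -/GH/ADF → run G
t=31: L0/L1/L2 = -/GH/ADF → run G
t=32: L0/L1/L2 = -/H/ADFG → run H
t=33: L0/L1/L2 = -/H/ADFG → run H
t=34: L0/L1/L2 = -/H/ADFG → run H
t=35: L0/L1/L2 = -/H/ADFG → run H
t=36: L0/L1/L2 = -/-/ADFGH → run A
t=37: L0/L1/L2 = -/-/DFGH → run D
t=38: L0/L1/L2 = -/-/FGH → run F
t=39: L0/L1/L2 = -/-/FGH → run F
t=40: L0/L1/L2 = -/-/GH → run G
t=41: L0/L1/L2 = -/-/GH → run G
t=42: L0/L1/L2 = -/-/H → run H
t=43: L0/L1/L2 = -/-/H → run H
t=44: (idle)
t=45: (idle)
t=46: (idle)
t=47: (idle)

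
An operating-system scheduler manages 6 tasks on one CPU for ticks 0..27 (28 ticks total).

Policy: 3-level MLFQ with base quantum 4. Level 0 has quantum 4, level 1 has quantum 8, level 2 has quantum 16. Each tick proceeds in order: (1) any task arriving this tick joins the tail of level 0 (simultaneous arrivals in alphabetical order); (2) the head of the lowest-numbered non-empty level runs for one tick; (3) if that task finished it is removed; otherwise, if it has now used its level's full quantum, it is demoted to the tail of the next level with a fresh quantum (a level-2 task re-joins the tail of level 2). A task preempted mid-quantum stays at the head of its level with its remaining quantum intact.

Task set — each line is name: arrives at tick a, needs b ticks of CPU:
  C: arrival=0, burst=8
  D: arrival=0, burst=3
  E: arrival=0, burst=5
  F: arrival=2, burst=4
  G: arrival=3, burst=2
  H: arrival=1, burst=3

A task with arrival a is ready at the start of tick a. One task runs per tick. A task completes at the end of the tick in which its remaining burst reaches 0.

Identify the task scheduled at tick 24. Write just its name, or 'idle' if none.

t=0: L0/L1/L2 = CDE/-/- → run C
t=1: L0/L1/L2 = CDEH/-/- → run C
t=2: L0/L1/L2 = CDEHF/-/- → run C
t=3: L0/L1/L2 = CDEHFG/-/- → run C
t=4: L0/L1/L2 = DEHFG/C/- → run D
t=5: L0/L1/L2 = DEHFG/C/- → run D
t=6: L0/L1/L2 = DEHFG/C/- → run D
t=7: L0/L1/L2 = EHFG/C/- → run E
t=8: L0/L1/L2 = EHFG/C/- → run E
t=9: L0/L1/L2 = EHFG/C/- → run E
t=10: L0/L1/L2 = EHFG/C/- → run E
t=11: L0/L1/L2 = HFG/CE/- → run H
t=12: L0/L1/L2 = HFG/CE/- → run H
t=13: L0/L1/L2 = HFG/CE/- → run H
t=14: L0/L1/L2 = FG/CE/- → run F
t=15: L0/L1/L2 = FG/CE/- → run F
t=16: L0/L1/L2 = FG/CE/- → run F
t=17: L0/L1/L2 = FG/CE/- → run F
t=18: L0/L1/L2 = G/CE/- → run G
t=19: L0/L1/L2 = G/CE/- → run G
t=20: L0/L1/L2 = -/CE/- → run C
t=21: L0/L1/L2 = -/CE/- → run C
t=22: L0/L1/L2 = -/CE/- → run C
t=23: L0/L1/L2 = -/CE/- → run C
t=24: L0/L1/L2 = -/E/- → run E
t=25: (idle)
t=26: (idle)
t=27: (idle)

running at tick 24 = E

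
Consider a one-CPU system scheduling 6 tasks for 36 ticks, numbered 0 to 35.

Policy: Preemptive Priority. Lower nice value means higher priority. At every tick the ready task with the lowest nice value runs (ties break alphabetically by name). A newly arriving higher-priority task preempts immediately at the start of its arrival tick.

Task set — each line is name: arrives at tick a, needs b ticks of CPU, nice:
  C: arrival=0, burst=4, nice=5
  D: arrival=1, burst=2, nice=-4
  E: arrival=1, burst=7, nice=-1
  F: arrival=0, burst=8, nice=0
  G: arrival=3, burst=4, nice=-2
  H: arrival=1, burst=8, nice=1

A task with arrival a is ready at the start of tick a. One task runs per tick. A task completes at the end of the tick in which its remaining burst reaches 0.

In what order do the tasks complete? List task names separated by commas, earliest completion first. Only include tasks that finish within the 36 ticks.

completion order = D, G, E, F, H, C

t=0: ready={C,F} → run F
t=1: ready={C,D,E,F,H} → run D
t=2: ready={C,D,E,F,H} → run D
t=3: ready={C,E,F,G,H} → run G
t=4: ready={C,E,F,G,H} → run G
t=5: ready={C,E,F,G,H} → run G
t=6: ready={C,E,F,G,H} → run G
t=7: ready={C,E,F,H} → run E
t=8: ready={C,E,F,H} → run E
t=9: ready={C,E,F,H} → run E
t=10: ready={C,E,F,H} → run E
t=11: ready={C,E,F,H} → run E
t=12: ready={C,E,F,H} → run E
t=13: ready={C,E,F,H} → run E
t=14: ready={C,F,H} → run F
t=15: ready={C,F,H} → run F
t=16: ready={C,F,H} → run F
t=17: ready={C,F,H} → run F
t=18: ready={C,F,H} → run F
t=19: ready={C,F,H} → run F
t=20: ready={C,F,H} → run F
t=21: ready={C,H} → run H
t=22: ready={C,H} → run H
t=23: ready={C,H} → run H
t=24: ready={C,H} → run H
t=25: ready={C,H} → run H
t=26: ready={C,H} → run H
t=27: ready={C,H} → run H
t=28: ready={C,H} → run H
t=29: ready={C} → run C
t=30: ready={C} → run C
t=31: ready={C} → run C
t=32: ready={C} → run C
t=33: (idle)
t=34: (idle)
t=35: (idle)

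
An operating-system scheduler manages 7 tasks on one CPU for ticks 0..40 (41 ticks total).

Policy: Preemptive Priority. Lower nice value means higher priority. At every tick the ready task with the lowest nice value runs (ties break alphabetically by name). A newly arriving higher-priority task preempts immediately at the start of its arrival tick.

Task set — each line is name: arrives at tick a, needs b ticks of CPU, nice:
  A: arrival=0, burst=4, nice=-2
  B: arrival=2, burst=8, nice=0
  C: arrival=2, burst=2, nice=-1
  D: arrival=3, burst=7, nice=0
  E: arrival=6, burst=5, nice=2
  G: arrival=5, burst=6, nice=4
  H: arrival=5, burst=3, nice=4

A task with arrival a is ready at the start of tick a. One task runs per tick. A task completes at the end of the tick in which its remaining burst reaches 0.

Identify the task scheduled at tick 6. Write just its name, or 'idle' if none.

running at tick 6 = B

t=0: ready={A} → run A
t=1: ready={A} → run A
t=2: ready={A,B,C} → run A
t=3: ready={A,B,C,D} → run A
t=4: ready={B,C,D} → run C
t=5: ready={B,C,D,G,H} → run C
t=6: ready={B,D,E,G,H} → run B
t=7: ready={B,D,E,G,H} → run B
t=8: ready={B,D,E,G,H} → run B
t=9: ready={B,D,E,G,H} → run B
t=10: ready={B,D,E,G,H} → run B
t=11: ready={B,D,E,G,H} → run B
t=12: ready={B,D,E,G,H} → run B
t=13: ready={B,D,E,G,H} → run B
t=14: ready={D,E,G,H} → run D
t=15: ready={D,E,G,H} → run D
t=16: ready={D,E,G,H} → run D
t=17: ready={D,E,G,H} → run D
t=18: ready={D,E,G,H} → run D
t=19: ready={D,E,G,H} → run D
t=20: ready={D,E,G,H} → run D
t=21: ready={E,G,H} → run E
t=22: ready={E,G,H} → run E
t=23: ready={E,G,H} → run E
t=24: ready={E,G,H} → run E
t=25: ready={E,G,H} → run E
t=26: ready={G,H} → run G
t=27: ready={G,H} → run G
t=28: ready={G,H} → run G
t=29: ready={G,H} → run G
t=30: ready={G,H} → run G
t=31: ready={G,H} → run G
t=32: ready={H} → run H
t=33: ready={H} → run H
t=34: ready={H} → run H
t=35: (idle)
t=36: (idle)
t=37: (idle)
t=38: (idle)
t=39: (idle)
t=40: (idle)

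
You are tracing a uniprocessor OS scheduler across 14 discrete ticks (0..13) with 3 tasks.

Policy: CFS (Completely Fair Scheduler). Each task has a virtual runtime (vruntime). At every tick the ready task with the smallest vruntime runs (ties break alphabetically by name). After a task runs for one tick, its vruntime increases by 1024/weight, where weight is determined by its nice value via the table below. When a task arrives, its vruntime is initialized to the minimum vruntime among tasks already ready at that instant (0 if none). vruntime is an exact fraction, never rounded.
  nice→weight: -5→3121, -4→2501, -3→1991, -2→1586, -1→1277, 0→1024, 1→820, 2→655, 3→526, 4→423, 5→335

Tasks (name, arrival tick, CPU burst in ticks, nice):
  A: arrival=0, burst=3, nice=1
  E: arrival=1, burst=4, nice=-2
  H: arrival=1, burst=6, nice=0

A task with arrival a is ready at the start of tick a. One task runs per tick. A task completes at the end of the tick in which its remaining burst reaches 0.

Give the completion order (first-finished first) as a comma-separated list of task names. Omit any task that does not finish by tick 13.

t=0: vr[A=0] → run A
t=1: vr[A=256/205 E=256/205 H=256/205] → run A
t=2: vr[A=512/205 E=256/205 H=256/205] → run E
t=3: vr[A=512/205 E=307968/162565 H=256/205] → run H
t=4: vr[A=512/205 E=307968/162565 H=461/205] → run E
t=5: vr[A=512/205 E=412928/162565 H=461/205] → run H
t=6: vr[A=512/205 E=412928/162565 H=666/205] → run A
t=7: vr[E=412928/162565 H=666/205] → run E
t=8: vr[E=517888/162565 H=666/205] → run E
t=9: vr[H=666/205] → run H
t=10: vr[H=871/205] → run H
t=11: vr[H=1076/205] → run H
t=12: vr[H=1281/205] → run H
t=13: (idle)

completion order = A, E, H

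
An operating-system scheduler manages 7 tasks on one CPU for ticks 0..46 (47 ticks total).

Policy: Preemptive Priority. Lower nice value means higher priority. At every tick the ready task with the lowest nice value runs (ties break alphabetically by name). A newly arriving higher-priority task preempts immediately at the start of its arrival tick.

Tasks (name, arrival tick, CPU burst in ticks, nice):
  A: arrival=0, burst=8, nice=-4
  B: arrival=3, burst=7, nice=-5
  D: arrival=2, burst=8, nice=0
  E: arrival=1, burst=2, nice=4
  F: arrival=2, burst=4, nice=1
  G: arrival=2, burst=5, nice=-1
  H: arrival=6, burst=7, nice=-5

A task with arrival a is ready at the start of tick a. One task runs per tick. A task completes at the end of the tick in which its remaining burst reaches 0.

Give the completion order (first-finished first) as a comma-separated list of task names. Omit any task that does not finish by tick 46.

completion order = B, H, A, G, D, F, E

t=0: ready={A} → run A
t=1: ready={A,E} → run A
t=2: ready={A,D,E,F,G} → run A
t=3: ready={A,B,D,E,F,G} → run B
t=4: ready={A,B,D,E,F,G} → run B
t=5: ready={A,B,D,E,F,G} → run B
t=6: ready={A,B,D,E,F,G,H} → run B
t=7: ready={A,B,D,E,F,G,H} → run B
t=8: ready={A,B,D,E,F,G,H} → run B
t=9: ready={A,B,D,E,F,G,H} → run B
t=10: ready={A,D,E,F,G,H} → run H
t=11: ready={A,D,E,F,G,H} → run H
t=12: ready={A,D,E,F,G,H} → run H
t=13: ready={A,D,E,F,G,H} → run H
t=14: ready={A,D,E,F,G,H} → run H
t=15: ready={A,D,E,F,G,H} → run H
t=16: ready={A,D,E,F,G,H} → run H
t=17: ready={A,D,E,F,G} → run A
t=18: ready={A,D,E,F,G} → run A
t=19: ready={A,D,E,F,G} → run A
t=20: ready={A,D,E,F,G} → run A
t=21: ready={A,D,E,F,G} → run A
t=22: ready={D,E,F,G} → run G
t=23: ready={D,E,F,G} → run G
t=24: ready={D,E,F,G} → run G
t=25: ready={D,E,F,G} → run G
t=26: ready={D,E,F,G} → run G
t=27: ready={D,E,F} → run D
t=28: ready={D,E,F} → run D
t=29: ready={D,E,F} → run D
t=30: ready={D,E,F} → run D
t=31: ready={D,E,F} → run D
t=32: ready={D,E,F} → run D
t=33: ready={D,E,F} → run D
t=34: ready={D,E,F} → run D
t=35: ready={E,F} → run F
t=36: ready={E,F} → run F
t=37: ready={E,F} → run F
t=38: ready={E,F} → run F
t=39: ready={E} → run E
t=40: ready={E} → run E
t=41: (idle)
t=42: (idle)
t=43: (idle)
t=44: (idle)
t=45: (idle)
t=46: (idle)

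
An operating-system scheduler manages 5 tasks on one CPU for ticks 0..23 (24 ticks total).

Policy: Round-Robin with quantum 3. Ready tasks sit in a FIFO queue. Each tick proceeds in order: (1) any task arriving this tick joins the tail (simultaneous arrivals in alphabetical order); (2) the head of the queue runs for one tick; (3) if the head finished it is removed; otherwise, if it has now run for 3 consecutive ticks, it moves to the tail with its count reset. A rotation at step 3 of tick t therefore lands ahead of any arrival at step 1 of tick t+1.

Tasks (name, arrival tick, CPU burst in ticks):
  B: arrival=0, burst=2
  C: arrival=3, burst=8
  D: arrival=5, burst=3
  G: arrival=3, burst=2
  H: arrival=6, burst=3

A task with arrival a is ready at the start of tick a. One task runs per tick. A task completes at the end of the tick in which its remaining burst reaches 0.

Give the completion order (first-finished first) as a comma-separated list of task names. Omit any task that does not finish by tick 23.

completion order = B, G, D, H, C

t=0: queue=[B] q_used=0 → run B
t=1: queue=[B] q_used=1 → run B
t=2: (idle)
t=3: queue=[C,G] q_used=0 → run C
t=4: queue=[C,G] q_used=1 → run C
t=5: queue=[C,G,D] q_used=2 → run C
t=6: queue=[G,D,C,H] q_used=0 → run G
t=7: queue=[G,D,C,H] q_used=1 → run G
t=8: queue=[D,C,H] q_used=0 → run D
t=9: queue=[D,C,H] q_used=1 → run D
t=10: queue=[D,C,H] q_used=2 → run D
t=11: queue=[C,H] q_used=0 → run C
t=12: queue=[C,H] q_used=1 → run C
t=13: queue=[C,H] q_used=2 → run C
t=14: queue=[H,C] q_used=0 → run H
t=15: queue=[H,C] q_used=1 → run H
t=16: queue=[H,C] q_used=2 → run H
t=17: queue=[C] q_used=0 → run C
t=18: queue=[C] q_used=1 → run C
t=19: (idle)
t=20: (idle)
t=21: (idle)
t=22: (idle)
t=23: (idle)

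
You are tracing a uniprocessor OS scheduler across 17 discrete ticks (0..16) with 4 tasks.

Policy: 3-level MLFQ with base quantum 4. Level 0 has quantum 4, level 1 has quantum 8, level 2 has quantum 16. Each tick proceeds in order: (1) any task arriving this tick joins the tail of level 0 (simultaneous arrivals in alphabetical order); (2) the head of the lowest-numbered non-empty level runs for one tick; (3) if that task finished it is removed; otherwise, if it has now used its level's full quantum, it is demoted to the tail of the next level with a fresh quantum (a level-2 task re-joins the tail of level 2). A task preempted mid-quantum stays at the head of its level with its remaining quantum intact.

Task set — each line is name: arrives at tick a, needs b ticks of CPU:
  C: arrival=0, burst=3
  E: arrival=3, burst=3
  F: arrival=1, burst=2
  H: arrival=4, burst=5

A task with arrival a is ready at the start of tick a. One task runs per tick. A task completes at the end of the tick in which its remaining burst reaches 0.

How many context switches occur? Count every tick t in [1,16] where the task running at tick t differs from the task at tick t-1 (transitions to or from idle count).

t=0: L0/L1/L2 = C/-/- → run C
t=1: L0/L1/L2 = CF/-/- → run C
t=2: L0/L1/L2 = CF/-/- → run C
t=3: L0/L1/L2 = FE/-/- → run F
t=4: L0/L1/L2 = FEH/-/- → run F
t=5: L0/L1/L2 = EH/-/- → run E
t=6: L0/L1/L2 = EH/-/- → run E
t=7: L0/L1/L2 = EH/-/- → run E
t=8: L0/L1/L2 = H/-/- → run H
t=9: L0/L1/L2 = H/-/- → run H
t=10: L0/L1/L2 = H/-/- → run H
t=11: L0/L1/L2 = H/-/- → run H
t=12: L0/L1/L2 = -/H/- → run H
t=13: (idle)
t=14: (idle)
t=15: (idle)
t=16: (idle)

context switches = 4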